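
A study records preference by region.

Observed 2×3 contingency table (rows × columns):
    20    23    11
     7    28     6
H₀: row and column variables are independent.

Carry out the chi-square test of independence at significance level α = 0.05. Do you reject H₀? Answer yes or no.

Row totals [54, 41], col totals [27, 51, 17], n=95
χ² = (20−15.35)²/15.35 + (23−28.99)²/28.99 + (11−9.66)²/9.66 + (7−11.65)²/11.65 + (28−22.01)²/22.01 + (6−7.34)²/7.34 = 6.5640
df = 2
p-value (upper-tail) = 0.03755
At α=0.05: p < α → reject H₀

reject H₀: yes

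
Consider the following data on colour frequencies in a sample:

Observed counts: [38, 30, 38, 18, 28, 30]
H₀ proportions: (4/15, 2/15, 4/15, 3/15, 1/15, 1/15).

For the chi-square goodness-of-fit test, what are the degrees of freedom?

df = k − 1 = 6 − 1 = 5

degrees of freedom = 5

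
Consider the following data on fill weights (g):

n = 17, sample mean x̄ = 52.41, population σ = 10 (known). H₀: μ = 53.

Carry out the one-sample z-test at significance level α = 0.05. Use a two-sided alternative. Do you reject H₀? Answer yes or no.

reject H₀: no

SE = σ/√n = 10/√17 = 2.4254
z = (x̄−μ₀)/SE = (52.41−53)/2.4254 = -0.2433
p-value (two-sided) = 0.80780
At α=0.05: p ≥ α → fail to reject H₀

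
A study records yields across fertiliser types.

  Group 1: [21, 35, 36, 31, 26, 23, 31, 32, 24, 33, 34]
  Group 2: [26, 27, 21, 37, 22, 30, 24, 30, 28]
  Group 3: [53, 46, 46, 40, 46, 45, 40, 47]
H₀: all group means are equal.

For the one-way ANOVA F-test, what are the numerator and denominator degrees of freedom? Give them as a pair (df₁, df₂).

k = 3 groups, N = 28 total
df = (k−1, N−k) = (3−1, 28−3) = (2, 25)

degrees of freedom = [2, 25]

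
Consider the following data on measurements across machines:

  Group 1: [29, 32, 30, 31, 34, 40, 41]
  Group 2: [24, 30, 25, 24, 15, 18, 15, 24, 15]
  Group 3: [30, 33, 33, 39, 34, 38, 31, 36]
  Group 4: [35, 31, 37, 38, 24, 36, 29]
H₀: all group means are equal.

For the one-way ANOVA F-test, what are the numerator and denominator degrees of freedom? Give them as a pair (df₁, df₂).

degrees of freedom = [3, 27]

k = 4 groups, N = 31 total
df = (k−1, N−k) = (4−1, 31−4) = (3, 27)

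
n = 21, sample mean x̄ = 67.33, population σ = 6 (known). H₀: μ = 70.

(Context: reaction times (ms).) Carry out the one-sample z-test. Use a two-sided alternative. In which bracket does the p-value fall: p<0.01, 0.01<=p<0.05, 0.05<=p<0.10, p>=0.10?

SE = σ/√n = 6/√21 = 1.3093
z = (x̄−μ₀)/SE = (67.33−70)/1.3093 = -2.0392
p-value (two-sided) = 0.04143
→ bracket: 0.01<=p<0.05

p-value bracket: 0.01<=p<0.05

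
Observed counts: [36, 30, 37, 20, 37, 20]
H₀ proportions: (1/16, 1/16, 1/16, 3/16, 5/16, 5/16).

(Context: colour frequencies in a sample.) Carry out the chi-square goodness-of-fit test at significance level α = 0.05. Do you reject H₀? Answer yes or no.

reject H₀: yes

n = 180; E_i = n·p_i = [11.25, 11.25, 11.25, 33.75, 56.25, 56.25]
χ² = (36−11.25)²/11.25 + (30−11.25)²/11.25 + (37−11.25)²/11.25 + (20−33.75)²/33.75 + (37−56.25)²/56.25 + (20−56.25)²/56.25 = 180.1896
df = 5
p-value (upper-tail) = 0.00000
At α=0.05: p < α → reject H₀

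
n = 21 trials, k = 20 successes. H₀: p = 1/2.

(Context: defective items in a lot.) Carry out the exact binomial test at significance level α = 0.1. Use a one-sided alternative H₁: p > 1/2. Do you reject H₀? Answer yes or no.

reject H₀: yes

Exact binomial: n=21, k=20, p₀=1/2=0.5000
P(X≥20) from Σ C(n,i)·p₀^i·(1−p₀)^(n−i)
p-value (one-sided, H₁ greater) = 0.00001
At α=0.1: p < α → reject H₀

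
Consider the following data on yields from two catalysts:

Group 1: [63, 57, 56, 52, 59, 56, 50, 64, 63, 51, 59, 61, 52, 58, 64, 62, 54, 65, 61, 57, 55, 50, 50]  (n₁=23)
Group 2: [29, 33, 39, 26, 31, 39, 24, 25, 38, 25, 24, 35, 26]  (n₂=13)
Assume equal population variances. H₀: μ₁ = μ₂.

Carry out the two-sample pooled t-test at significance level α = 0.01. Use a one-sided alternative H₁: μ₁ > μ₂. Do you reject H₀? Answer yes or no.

x̄₁=57.348, s₁=4.978, n₁=23
x̄₂=30.308, s₂=5.879, n₂=13
s_p² = [22·4.978² + 12·5.879²]/34 = 28.2349
SE = √(s_p²·(1/23+1/13)) = 1.8438
t = (57.348−30.308)/1.8438 = 14.6656
df = 34
p-value (one-sided, H₁ greater) = 0.00000
At α=0.01: p < α → reject H₀

reject H₀: yes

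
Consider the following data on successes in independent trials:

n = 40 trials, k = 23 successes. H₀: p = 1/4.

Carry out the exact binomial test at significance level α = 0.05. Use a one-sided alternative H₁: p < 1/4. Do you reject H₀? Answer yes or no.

reject H₀: no

Exact binomial: n=40, k=23, p₀=1/4=0.2500
P(X≤23) from Σ C(n,i)·p₀^i·(1−p₀)^(n−i)
p-value (one-sided, H₁ less) = 1.00000
At α=0.05: p ≥ α → fail to reject H₀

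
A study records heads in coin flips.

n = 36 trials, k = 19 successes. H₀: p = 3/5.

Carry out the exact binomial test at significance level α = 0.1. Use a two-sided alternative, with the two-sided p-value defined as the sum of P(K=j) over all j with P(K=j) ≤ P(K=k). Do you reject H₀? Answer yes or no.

reject H₀: no

Exact binomial: n=36, k=19, p₀=3/5=0.6000
P(X=j) = C(n,j)·p₀^j·(1−p₀)^(n−j); p = Σ P(X=j) over j with P(X=j) ≤ P(X=19)
p-value (two-sided) = 0.39799
At α=0.1: p ≥ α → fail to reject H₀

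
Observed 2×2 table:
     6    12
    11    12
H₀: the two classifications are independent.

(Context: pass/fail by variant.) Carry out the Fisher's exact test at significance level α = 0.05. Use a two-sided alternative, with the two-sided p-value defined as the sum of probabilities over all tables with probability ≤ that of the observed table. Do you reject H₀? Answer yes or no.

Margins: r₁=18, r₂=23, c₁=17, c₂=24, n=41
p_obs = C(18,6)·C(23,11)/C(41,17); sum pmf over tables with pmf ≤ p_obs
p-value (two-sided) = 0.52391
At α=0.05: p ≥ α → fail to reject H₀

reject H₀: no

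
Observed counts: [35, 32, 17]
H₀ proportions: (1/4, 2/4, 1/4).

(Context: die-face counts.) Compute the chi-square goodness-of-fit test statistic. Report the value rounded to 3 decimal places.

n = 84; E_i = n·p_i = [21.00, 42.00, 21.00]
χ² = (35−21.00)²/21.00 + (32−42.00)²/42.00 + (17−21.00)²/21.00 = 12.4762
df = 2

test statistic = 12.476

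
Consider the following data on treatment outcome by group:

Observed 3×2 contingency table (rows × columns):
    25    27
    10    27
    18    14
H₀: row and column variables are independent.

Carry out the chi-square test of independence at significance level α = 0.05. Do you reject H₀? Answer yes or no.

Row totals [52, 37, 32], col totals [53, 68], n=121
χ² = (25−22.78)²/22.78 + (27−29.22)²/29.22 + (10−16.21)²/16.21 + (27−20.79)²/20.79 + (18−14.02)²/14.02 + (14−17.98)²/17.98 = 6.6301
df = 2
p-value (upper-tail) = 0.03633
At α=0.05: p < α → reject H₀

reject H₀: yes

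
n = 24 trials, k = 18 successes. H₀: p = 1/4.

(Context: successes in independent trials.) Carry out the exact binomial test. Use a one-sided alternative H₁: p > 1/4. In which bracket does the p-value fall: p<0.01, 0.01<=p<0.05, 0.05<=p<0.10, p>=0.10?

Exact binomial: n=24, k=18, p₀=1/4=0.2500
P(X≥18) from Σ C(n,i)·p₀^i·(1−p₀)^(n−i)
p-value (one-sided, H₁ greater) = 0.00000
→ bracket: p<0.01

p-value bracket: p<0.01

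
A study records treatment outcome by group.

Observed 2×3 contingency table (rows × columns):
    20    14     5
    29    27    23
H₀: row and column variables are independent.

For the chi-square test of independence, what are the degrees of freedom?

df = (r−1)(c−1) = (2−1)·(3−1) = 2

degrees of freedom = 2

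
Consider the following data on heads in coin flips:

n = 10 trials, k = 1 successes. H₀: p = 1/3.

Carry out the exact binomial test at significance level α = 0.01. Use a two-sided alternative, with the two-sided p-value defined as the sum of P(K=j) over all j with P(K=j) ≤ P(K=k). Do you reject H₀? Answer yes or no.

Exact binomial: n=10, k=1, p₀=1/3=0.3333
P(X=j) = C(n,j)·p₀^j·(1−p₀)^(n−j); p = Σ P(X=j) over j with P(X=j) ≤ P(X=1)
p-value (two-sided) = 0.18061
At α=0.01: p ≥ α → fail to reject H₀

reject H₀: no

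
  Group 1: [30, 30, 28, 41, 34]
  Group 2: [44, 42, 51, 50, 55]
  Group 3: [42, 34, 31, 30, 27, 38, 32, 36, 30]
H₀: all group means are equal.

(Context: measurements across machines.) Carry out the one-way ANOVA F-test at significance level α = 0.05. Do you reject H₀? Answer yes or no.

reject H₀: yes

Group means [32.60, 48.40, 33.33], grand mean 37.105
SSB = Σnᵢ(x̄ᵢ−x̄)² = 867.389; SSW = ΣΣ(x−x̄ᵢ)² = 394.400
MSB = 867.389/2 = 433.6947; MSW = 394.400/16 = 24.6500
F = MSB/MSW = 17.5941
df = (2, 16)
p-value (upper-tail) = 0.00009
At α=0.05: p < α → reject H₀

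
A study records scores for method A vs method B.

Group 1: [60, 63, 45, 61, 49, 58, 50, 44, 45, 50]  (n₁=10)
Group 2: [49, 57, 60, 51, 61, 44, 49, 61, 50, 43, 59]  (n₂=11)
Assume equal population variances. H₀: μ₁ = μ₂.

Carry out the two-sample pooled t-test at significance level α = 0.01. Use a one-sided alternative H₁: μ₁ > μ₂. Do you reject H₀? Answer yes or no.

reject H₀: no

x̄₁=52.500, s₁=7.292, n₁=10
x̄₂=53.091, s₂=6.745, n₂=11
s_p² = [9·7.292² + 10·6.745²]/19 = 49.1268
SE = √(s_p²·(1/10+1/11)) = 3.0625
t = (52.500−53.091)/3.0625 = -0.1930
df = 19
p-value (one-sided, H₁ greater) = 0.57548
At α=0.01: p ≥ α → fail to reject H₀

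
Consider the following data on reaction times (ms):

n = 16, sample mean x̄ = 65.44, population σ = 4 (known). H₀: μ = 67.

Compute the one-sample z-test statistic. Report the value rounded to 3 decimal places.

test statistic = -1.560

SE = σ/√n = 4/√16 = 1.0000
z = (x̄−μ₀)/SE = (65.44−67)/1.0000 = -1.5600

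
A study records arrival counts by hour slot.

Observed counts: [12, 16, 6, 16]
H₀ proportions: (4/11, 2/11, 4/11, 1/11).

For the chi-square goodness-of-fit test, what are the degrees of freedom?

df = k − 1 = 4 − 1 = 3

degrees of freedom = 3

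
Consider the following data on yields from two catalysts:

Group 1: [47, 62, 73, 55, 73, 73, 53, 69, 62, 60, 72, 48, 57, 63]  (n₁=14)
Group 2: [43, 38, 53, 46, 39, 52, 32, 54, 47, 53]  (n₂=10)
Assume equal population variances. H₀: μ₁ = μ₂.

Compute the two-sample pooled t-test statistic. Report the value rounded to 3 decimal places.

x̄₁=61.929, s₁=9.169, n₁=14
x̄₂=45.700, s₂=7.573, n₂=10
s_p² = [13·9.169² + 9·7.573²]/22 = 73.1377
SE = √(s_p²·(1/14+1/10)) = 3.5409
t = (61.929−45.700)/3.5409 = 4.5832
df = 22

test statistic = 4.583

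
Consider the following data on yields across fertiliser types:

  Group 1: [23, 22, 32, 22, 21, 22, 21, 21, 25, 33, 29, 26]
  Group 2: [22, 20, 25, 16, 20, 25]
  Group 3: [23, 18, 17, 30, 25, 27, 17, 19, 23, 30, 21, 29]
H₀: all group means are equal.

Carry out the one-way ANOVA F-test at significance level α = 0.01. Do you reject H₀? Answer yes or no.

Group means [24.75, 21.33, 23.25], grand mean 23.467
SSB = Σnᵢ(x̄ᵢ−x̄)² = 47.633; SSW = ΣΣ(x−x̄ᵢ)² = 537.833
MSB = 47.633/2 = 23.8167; MSW = 537.833/27 = 19.9198
F = MSB/MSW = 1.1956
df = (2, 27)
p-value (upper-tail) = 0.31803
At α=0.01: p ≥ α → fail to reject H₀

reject H₀: no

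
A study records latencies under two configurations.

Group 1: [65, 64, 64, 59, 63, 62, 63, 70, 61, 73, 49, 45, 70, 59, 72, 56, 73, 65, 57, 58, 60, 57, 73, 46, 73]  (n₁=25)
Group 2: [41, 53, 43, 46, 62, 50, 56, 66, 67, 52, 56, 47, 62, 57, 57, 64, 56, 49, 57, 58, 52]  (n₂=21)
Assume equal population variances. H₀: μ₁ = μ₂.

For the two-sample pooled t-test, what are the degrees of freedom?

degrees of freedom = 44

df = n₁ + n₂ − 2 = 25 + 21 − 2 = 44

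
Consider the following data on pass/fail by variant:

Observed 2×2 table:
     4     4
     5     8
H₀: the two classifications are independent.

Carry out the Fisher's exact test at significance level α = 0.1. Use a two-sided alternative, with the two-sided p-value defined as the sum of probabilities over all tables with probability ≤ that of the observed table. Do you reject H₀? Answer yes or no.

reject H₀: no

Margins: r₁=8, r₂=13, c₁=9, c₂=12, n=21
p_obs = C(8,4)·C(13,5)/C(21,9); sum pmf over tables with pmf ≤ p_obs
p-value (two-sided) = 0.67307
At α=0.1: p ≥ α → fail to reject H₀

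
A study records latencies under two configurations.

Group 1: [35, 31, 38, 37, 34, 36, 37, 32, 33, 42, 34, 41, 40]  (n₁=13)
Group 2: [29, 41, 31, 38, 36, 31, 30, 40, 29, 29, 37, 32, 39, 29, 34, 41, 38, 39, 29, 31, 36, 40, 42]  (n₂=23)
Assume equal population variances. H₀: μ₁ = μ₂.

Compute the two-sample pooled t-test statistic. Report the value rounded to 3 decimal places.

x̄₁=36.154, s₁=3.436, n₁=13
x̄₂=34.826, s₂=4.716, n₂=23
s_p² = [12·3.436² + 22·4.716²]/34 = 18.5587
SE = √(s_p²·(1/13+1/23)) = 1.4948
t = (36.154−34.826)/1.4948 = 0.8882
df = 34

test statistic = 0.888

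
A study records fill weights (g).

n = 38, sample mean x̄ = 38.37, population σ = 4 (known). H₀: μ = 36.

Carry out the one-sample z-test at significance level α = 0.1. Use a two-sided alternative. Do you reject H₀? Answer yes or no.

SE = σ/√n = 4/√38 = 0.6489
z = (x̄−μ₀)/SE = (38.37−36)/0.6489 = 3.6524
p-value (two-sided) = 0.00026
At α=0.1: p < α → reject H₀

reject H₀: yes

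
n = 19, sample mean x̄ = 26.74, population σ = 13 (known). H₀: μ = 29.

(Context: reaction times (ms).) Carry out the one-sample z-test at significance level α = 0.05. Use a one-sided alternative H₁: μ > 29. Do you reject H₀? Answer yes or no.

SE = σ/√n = 13/√19 = 2.9824
z = (x̄−μ₀)/SE = (26.74−29)/2.9824 = -0.7578
p-value (one-sided, H₁ greater) = 0.77571
At α=0.05: p ≥ α → fail to reject H₀

reject H₀: no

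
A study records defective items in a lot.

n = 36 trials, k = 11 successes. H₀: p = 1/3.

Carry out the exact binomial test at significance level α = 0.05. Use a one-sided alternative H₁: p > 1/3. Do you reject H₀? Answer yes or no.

Exact binomial: n=36, k=11, p₀=1/3=0.3333
P(X≥11) from Σ C(n,i)·p₀^i·(1−p₀)^(n−i)
p-value (one-sided, H₁ greater) = 0.69669
At α=0.05: p ≥ α → fail to reject H₀

reject H₀: no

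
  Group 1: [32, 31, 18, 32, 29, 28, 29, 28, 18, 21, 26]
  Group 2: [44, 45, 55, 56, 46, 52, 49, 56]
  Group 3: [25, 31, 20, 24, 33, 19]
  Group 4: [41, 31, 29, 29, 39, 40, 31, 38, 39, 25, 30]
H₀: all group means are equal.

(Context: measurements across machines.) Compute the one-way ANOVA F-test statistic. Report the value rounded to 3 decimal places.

test statistic = 36.876

Group means [26.55, 50.38, 25.33, 33.82], grand mean 33.861
SSB = Σnᵢ(x̄ᵢ−x̄)² = 3206.734; SSW = ΣΣ(x−x̄ᵢ)² = 927.572
MSB = 3206.734/3 = 1068.9112; MSW = 927.572/32 = 28.9866
F = MSB/MSW = 36.8760
df = (3, 32)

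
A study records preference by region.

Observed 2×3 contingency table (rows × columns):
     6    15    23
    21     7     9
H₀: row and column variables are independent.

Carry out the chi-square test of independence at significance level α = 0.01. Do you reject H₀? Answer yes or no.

reject H₀: yes

Row totals [44, 37], col totals [27, 22, 32], n=81
χ² = (6−14.67)²/14.67 + (15−11.95)²/11.95 + (23−17.38)²/17.38 + (21−12.33)²/12.33 + (7−10.05)²/10.05 + (9−14.62)²/14.62 = 16.8886
df = 2
p-value (upper-tail) = 0.00022
At α=0.01: p < α → reject H₀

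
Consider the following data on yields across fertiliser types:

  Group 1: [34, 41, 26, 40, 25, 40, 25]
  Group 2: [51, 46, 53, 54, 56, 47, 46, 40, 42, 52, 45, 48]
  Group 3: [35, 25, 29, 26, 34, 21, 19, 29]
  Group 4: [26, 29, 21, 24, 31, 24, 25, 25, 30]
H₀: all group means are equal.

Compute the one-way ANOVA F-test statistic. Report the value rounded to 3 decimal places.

test statistic = 38.994

Group means [33.00, 48.33, 27.25, 26.11], grand mean 35.111
SSB = Σnᵢ(x̄ᵢ−x̄)² = 3352.500; SSW = ΣΣ(x−x̄ᵢ)² = 917.056
MSB = 3352.500/3 = 1117.5000; MSW = 917.056/32 = 28.6580
F = MSB/MSW = 38.9944
df = (3, 32)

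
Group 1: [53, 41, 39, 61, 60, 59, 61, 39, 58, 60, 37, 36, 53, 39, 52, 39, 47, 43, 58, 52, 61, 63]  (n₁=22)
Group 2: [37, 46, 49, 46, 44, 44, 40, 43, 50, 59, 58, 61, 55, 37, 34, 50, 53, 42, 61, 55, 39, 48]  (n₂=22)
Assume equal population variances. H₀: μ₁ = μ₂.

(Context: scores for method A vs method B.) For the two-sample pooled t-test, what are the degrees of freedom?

degrees of freedom = 42

df = n₁ + n₂ − 2 = 22 + 22 − 2 = 42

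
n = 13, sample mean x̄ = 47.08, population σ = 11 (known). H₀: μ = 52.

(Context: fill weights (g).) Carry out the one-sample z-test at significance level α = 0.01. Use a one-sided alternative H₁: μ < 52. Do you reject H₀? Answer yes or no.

SE = σ/√n = 11/√13 = 3.0509
z = (x̄−μ₀)/SE = (47.08−52)/3.0509 = -1.6127
p-value (one-sided, H₁ less) = 0.05341
At α=0.01: p ≥ α → fail to reject H₀

reject H₀: no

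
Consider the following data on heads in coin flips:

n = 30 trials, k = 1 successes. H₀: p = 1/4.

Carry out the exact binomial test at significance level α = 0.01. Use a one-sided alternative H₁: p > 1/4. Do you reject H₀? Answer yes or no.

reject H₀: no

Exact binomial: n=30, k=1, p₀=1/4=0.2500
P(X≥1) from Σ C(n,i)·p₀^i·(1−p₀)^(n−i)
p-value (one-sided, H₁ greater) = 0.99982
At α=0.01: p ≥ α → fail to reject H₀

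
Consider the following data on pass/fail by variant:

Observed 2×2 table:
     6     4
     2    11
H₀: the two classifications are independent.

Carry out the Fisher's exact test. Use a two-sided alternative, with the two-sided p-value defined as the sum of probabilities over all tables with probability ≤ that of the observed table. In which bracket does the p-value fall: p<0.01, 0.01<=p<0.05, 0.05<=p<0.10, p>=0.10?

Margins: r₁=10, r₂=13, c₁=8, c₂=15, n=23
p_obs = C(10,6)·C(13,2)/C(23,8); sum pmf over tables with pmf ≤ p_obs
p-value (two-sided) = 0.03931
→ bracket: 0.01<=p<0.05

p-value bracket: 0.01<=p<0.05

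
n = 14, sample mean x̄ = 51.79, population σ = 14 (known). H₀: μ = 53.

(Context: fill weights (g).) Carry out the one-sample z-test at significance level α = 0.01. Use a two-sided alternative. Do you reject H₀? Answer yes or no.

reject H₀: no

SE = σ/√n = 14/√14 = 3.7417
z = (x̄−μ₀)/SE = (51.79−53)/3.7417 = -0.3234
p-value (two-sided) = 0.74640
At α=0.01: p ≥ α → fail to reject H₀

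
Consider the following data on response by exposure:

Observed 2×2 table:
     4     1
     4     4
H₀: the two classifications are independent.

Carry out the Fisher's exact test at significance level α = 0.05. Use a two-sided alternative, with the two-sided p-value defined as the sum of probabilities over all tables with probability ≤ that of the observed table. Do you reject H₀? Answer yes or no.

Margins: r₁=5, r₂=8, c₁=8, c₂=5, n=13
p_obs = C(5,4)·C(8,4)/C(13,8); sum pmf over tables with pmf ≤ p_obs
p-value (two-sided) = 0.56488
At α=0.05: p ≥ α → fail to reject H₀

reject H₀: no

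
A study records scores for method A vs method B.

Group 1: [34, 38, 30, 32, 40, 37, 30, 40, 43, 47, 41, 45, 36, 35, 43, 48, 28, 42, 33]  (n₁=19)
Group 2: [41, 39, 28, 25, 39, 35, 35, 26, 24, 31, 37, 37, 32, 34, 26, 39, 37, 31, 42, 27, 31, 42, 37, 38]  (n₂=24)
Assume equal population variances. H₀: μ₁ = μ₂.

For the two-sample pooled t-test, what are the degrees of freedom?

df = n₁ + n₂ − 2 = 19 + 24 − 2 = 41

degrees of freedom = 41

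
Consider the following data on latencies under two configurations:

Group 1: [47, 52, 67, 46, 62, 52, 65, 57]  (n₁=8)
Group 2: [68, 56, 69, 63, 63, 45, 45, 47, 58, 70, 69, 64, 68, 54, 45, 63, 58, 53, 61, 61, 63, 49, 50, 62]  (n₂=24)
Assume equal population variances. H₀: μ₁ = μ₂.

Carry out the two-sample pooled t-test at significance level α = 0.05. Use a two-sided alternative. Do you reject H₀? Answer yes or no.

reject H₀: no

x̄₁=56.000, s₁=8.036, n₁=8
x̄₂=58.500, s₂=8.257, n₂=24
s_p² = [7·8.036² + 23·8.257²]/30 = 67.3333
SE = √(s_p²·(1/8+1/24)) = 3.3500
t = (56.000−58.500)/3.3500 = -0.7463
df = 30
p-value (two-sided) = 0.46131
At α=0.05: p ≥ α → fail to reject H₀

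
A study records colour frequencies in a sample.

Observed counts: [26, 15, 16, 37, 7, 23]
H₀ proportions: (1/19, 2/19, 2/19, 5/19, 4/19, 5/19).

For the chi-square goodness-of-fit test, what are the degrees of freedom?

df = k − 1 = 6 − 1 = 5

degrees of freedom = 5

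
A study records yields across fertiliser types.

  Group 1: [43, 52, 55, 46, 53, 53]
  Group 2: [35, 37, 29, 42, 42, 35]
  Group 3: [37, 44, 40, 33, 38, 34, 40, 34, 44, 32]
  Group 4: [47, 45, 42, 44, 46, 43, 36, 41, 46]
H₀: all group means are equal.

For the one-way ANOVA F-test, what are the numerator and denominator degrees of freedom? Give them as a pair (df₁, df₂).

k = 4 groups, N = 31 total
df = (k−1, N−k) = (4−1, 31−4) = (3, 27)

degrees of freedom = [3, 27]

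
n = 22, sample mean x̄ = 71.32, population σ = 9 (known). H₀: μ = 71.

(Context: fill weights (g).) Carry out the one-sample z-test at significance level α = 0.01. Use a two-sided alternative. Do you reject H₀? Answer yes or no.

SE = σ/√n = 9/√22 = 1.9188
z = (x̄−μ₀)/SE = (71.32−71)/1.9188 = 0.1668
p-value (two-sided) = 0.86755
At α=0.01: p ≥ α → fail to reject H₀

reject H₀: no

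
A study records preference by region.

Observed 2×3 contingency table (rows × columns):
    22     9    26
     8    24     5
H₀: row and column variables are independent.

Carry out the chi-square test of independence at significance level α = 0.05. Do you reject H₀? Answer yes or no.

Row totals [57, 37], col totals [30, 33, 31], n=94
χ² = (22−18.19)²/18.19 + (9−20.01)²/20.01 + (26−18.80)²/18.80 + (8−11.81)²/11.81 + (24−12.99)²/12.99 + (5−12.20)²/12.20 = 24.4278
df = 2
p-value (upper-tail) = 0.00000
At α=0.05: p < α → reject H₀

reject H₀: yes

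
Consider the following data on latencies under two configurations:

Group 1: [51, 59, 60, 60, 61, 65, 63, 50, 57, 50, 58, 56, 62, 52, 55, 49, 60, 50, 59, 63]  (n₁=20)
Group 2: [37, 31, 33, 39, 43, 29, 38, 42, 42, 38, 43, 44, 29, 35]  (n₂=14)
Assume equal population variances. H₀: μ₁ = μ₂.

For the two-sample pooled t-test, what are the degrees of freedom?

df = n₁ + n₂ − 2 = 20 + 14 − 2 = 32

degrees of freedom = 32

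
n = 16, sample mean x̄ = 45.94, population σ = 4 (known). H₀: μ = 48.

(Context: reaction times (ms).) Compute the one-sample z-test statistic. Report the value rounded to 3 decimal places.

test statistic = -2.060

SE = σ/√n = 4/√16 = 1.0000
z = (x̄−μ₀)/SE = (45.94−48)/1.0000 = -2.0600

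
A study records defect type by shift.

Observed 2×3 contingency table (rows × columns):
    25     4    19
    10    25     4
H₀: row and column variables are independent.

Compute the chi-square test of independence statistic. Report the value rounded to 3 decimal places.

test statistic = 30.817

Row totals [48, 39], col totals [35, 29, 23], n=87
χ² = (25−19.31)²/19.31 + (4−16.00)²/16.00 + (19−12.69)²/12.69 + (10−15.69)²/15.69 + (25−13.00)²/13.00 + (4−10.31)²/10.31 = 30.8168
df = 2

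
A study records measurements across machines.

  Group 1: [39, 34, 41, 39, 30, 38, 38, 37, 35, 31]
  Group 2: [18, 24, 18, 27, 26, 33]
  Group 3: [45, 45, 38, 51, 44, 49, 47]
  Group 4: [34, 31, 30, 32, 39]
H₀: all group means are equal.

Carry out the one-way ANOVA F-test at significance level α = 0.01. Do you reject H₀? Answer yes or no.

Group means [36.20, 24.33, 45.57, 33.20], grand mean 35.464
SSB = Σnᵢ(x̄ᵢ−x̄)² = 1489.517; SSW = ΣΣ(x−x̄ᵢ)² = 437.448
MSB = 1489.517/3 = 496.5056; MSW = 437.448/24 = 18.2270
F = MSB/MSW = 27.2401
df = (3, 24)
p-value (upper-tail) = 0.00000
At α=0.01: p < α → reject H₀

reject H₀: yes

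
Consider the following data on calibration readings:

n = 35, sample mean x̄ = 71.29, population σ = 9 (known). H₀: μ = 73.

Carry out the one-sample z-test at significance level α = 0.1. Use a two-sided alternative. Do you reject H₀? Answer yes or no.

SE = σ/√n = 9/√35 = 1.5213
z = (x̄−μ₀)/SE = (71.29−73)/1.5213 = -1.1241
p-value (two-sided) = 0.26099
At α=0.1: p ≥ α → fail to reject H₀

reject H₀: no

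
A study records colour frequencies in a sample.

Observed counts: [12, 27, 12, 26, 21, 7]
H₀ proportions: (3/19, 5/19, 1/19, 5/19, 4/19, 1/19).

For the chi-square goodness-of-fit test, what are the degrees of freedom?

degrees of freedom = 5

df = k − 1 = 6 − 1 = 5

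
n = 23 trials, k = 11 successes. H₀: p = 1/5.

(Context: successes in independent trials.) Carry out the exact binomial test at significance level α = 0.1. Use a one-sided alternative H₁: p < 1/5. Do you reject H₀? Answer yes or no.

Exact binomial: n=23, k=11, p₀=1/5=0.2000
P(X≤11) from Σ C(n,i)·p₀^i·(1−p₀)^(n−i)
p-value (one-sided, H₁ less) = 0.99940
At α=0.1: p ≥ α → fail to reject H₀

reject H₀: no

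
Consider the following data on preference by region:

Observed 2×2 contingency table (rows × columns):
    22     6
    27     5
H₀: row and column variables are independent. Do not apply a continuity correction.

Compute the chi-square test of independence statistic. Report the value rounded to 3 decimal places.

Row totals [28, 32], col totals [49, 11], n=60
χ² = (22−22.87)²/22.87 + (6−5.13)²/5.13 + (27−26.13)²/26.13 + (5−5.87)²/5.87 = 0.3359
df = 1

test statistic = 0.336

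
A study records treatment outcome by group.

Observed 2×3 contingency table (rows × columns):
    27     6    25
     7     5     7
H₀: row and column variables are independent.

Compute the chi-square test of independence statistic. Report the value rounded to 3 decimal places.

Row totals [58, 19], col totals [34, 11, 32], n=77
χ² = (27−25.61)²/25.61 + (6−8.29)²/8.29 + (25−24.10)²/24.10 + (7−8.39)²/8.39 + (5−2.71)²/2.71 + (7−7.90)²/7.90 = 2.9959
df = 2

test statistic = 2.996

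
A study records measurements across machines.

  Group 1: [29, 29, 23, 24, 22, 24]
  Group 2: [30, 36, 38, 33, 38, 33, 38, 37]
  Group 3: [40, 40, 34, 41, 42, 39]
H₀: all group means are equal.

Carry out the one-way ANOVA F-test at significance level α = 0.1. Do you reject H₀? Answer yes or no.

reject H₀: yes

Group means [25.17, 35.38, 39.33], grand mean 33.500
SSB = Σnᵢ(x̄ᵢ−x̄)² = 648.958; SSW = ΣΣ(x−x̄ᵢ)² = 150.042
MSB = 648.958/2 = 324.4792; MSW = 150.042/17 = 8.8260
F = MSB/MSW = 36.7641
df = (2, 17)
p-value (upper-tail) = 0.00000
At α=0.1: p < α → reject H₀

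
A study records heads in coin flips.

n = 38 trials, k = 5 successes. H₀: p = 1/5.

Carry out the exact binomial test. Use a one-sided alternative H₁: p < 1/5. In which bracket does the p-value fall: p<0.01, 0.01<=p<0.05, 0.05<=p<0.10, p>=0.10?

p-value bracket: p>=0.10

Exact binomial: n=38, k=5, p₀=1/5=0.2000
P(X≤5) from Σ C(n,i)·p₀^i·(1−p₀)^(n−i)
p-value (one-sided, H₁ less) = 0.20037
→ bracket: p>=0.10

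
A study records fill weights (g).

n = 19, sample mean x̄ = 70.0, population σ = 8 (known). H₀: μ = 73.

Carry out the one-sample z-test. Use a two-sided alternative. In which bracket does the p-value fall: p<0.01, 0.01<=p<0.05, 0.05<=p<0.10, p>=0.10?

p-value bracket: p>=0.10

SE = σ/√n = 8/√19 = 1.8353
z = (x̄−μ₀)/SE = (70.0−73)/1.8353 = -1.6346
p-value (two-sided) = 0.10214
→ bracket: p>=0.10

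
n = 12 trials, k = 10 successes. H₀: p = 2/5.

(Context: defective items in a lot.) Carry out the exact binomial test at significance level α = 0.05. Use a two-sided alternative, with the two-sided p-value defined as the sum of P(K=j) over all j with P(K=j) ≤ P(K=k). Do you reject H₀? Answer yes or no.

reject H₀: yes

Exact binomial: n=12, k=10, p₀=2/5=0.4000
P(X=j) = C(n,j)·p₀^j·(1−p₀)^(n−j); p = Σ P(X=j) over j with P(X=j) ≤ P(X=10)
p-value (two-sided) = 0.00499
At α=0.05: p < α → reject H₀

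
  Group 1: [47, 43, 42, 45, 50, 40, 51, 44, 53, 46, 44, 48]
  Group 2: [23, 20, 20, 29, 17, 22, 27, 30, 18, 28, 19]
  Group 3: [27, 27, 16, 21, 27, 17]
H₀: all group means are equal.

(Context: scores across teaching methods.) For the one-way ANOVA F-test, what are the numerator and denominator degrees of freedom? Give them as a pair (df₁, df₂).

degrees of freedom = [2, 26]

k = 3 groups, N = 29 total
df = (k−1, N−k) = (3−1, 29−3) = (2, 26)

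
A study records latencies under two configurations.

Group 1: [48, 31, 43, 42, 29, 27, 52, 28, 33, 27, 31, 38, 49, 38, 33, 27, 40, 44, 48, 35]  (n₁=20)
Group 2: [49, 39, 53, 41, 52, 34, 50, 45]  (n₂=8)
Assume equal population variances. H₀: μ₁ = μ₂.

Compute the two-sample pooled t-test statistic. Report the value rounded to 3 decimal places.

test statistic = -2.498

x̄₁=37.150, s₁=8.222, n₁=20
x̄₂=45.375, s₂=6.823, n₂=8
s_p² = [19·8.222² + 7·6.823²]/26 = 61.9394
SE = √(s_p²·(1/20+1/8)) = 3.2923
t = (37.150−45.375)/3.2923 = -2.4982
df = 26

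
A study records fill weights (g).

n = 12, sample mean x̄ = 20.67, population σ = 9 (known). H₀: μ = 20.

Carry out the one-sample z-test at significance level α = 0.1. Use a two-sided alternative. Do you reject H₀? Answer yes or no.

reject H₀: no

SE = σ/√n = 9/√12 = 2.5981
z = (x̄−μ₀)/SE = (20.67−20)/2.5981 = 0.2579
p-value (two-sided) = 0.79650
At α=0.1: p ≥ α → fail to reject H₀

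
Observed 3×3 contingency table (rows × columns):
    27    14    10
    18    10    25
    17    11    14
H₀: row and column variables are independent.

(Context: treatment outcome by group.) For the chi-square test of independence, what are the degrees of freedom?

degrees of freedom = 4

df = (r−1)(c−1) = (3−1)·(3−1) = 4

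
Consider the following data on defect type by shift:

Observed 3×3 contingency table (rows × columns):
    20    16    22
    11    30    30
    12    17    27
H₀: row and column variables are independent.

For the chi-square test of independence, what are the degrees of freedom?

df = (r−1)(c−1) = (3−1)·(3−1) = 4

degrees of freedom = 4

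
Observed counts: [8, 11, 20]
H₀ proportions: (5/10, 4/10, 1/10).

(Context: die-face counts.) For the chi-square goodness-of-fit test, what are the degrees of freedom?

degrees of freedom = 2

df = k − 1 = 3 − 1 = 2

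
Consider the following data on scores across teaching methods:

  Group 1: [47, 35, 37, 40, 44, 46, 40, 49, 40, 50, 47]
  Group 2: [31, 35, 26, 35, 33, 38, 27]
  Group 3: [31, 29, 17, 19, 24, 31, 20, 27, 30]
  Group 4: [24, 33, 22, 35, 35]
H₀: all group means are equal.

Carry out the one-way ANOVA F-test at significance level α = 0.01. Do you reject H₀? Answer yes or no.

Group means [43.18, 32.14, 25.33, 29.80], grand mean 33.656
SSB = Σnᵢ(x̄ᵢ−x̄)² = 1711.925; SSW = ΣΣ(x−x̄ᵢ)² = 771.294
MSB = 1711.925/3 = 570.6417; MSW = 771.294/28 = 27.5462
F = MSB/MSW = 20.7158
df = (3, 28)
p-value (upper-tail) = 0.00000
At α=0.01: p < α → reject H₀

reject H₀: yes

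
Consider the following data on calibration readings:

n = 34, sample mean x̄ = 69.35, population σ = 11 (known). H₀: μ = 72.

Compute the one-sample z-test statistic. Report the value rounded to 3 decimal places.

SE = σ/√n = 11/√34 = 1.8865
z = (x̄−μ₀)/SE = (69.35−72)/1.8865 = -1.4047

test statistic = -1.405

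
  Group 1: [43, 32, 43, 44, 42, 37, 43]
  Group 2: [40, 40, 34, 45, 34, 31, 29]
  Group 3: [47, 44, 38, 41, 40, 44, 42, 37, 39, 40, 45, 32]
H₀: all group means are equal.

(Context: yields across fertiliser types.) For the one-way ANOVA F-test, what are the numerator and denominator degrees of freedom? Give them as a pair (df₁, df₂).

k = 3 groups, N = 26 total
df = (k−1, N−k) = (3−1, 26−3) = (2, 23)

degrees of freedom = [2, 23]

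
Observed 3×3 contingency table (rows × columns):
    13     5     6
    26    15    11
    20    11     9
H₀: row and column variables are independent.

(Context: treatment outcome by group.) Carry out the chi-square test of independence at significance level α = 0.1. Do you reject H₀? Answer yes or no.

Row totals [24, 52, 40], col totals [59, 31, 26], n=116
χ² = (13−12.21)²/12.21 + (5−6.41)²/6.41 + (6−5.38)²/5.38 + (26−26.45)²/26.45 + (15−13.90)²/13.90 + (11−11.66)²/11.66 + (20−20.34)²/20.34 + (11−10.69)²/10.69 + (9−8.97)²/8.97 = 0.5818
df = 4
p-value (upper-tail) = 0.96506
At α=0.1: p ≥ α → fail to reject H₀

reject H₀: no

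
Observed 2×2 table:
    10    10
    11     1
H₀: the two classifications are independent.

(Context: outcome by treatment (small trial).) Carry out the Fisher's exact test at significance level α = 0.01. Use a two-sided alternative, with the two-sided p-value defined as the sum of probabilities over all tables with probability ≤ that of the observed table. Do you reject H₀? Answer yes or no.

reject H₀: no

Margins: r₁=20, r₂=12, c₁=21, c₂=11, n=32
p_obs = C(20,10)·C(12,11)/C(32,21); sum pmf over tables with pmf ≤ p_obs
p-value (two-sided) = 0.02319
At α=0.01: p ≥ α → fail to reject H₀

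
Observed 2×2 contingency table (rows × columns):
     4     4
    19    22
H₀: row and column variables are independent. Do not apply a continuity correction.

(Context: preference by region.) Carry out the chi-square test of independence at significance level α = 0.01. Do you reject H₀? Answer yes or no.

Row totals [8, 41], col totals [23, 26], n=49
χ² = (4−3.76)²/3.76 + (4−4.24)²/4.24 + (19−19.24)²/19.24 + (22−21.76)²/21.76 = 0.0360
df = 1
p-value (upper-tail) = 0.84957
At α=0.01: p ≥ α → fail to reject H₀

reject H₀: no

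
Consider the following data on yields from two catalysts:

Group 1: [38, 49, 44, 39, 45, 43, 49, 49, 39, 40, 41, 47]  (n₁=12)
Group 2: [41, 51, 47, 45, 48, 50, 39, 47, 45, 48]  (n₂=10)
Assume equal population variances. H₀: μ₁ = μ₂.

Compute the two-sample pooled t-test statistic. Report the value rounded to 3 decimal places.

test statistic = -1.465

x̄₁=43.583, s₁=4.209, n₁=12
x̄₂=46.100, s₂=3.755, n₂=10
s_p² = [11·4.209² + 9·3.755²]/20 = 16.0908
SE = √(s_p²·(1/12+1/10)) = 1.7176
t = (43.583−46.100)/1.7176 = -1.4653
df = 20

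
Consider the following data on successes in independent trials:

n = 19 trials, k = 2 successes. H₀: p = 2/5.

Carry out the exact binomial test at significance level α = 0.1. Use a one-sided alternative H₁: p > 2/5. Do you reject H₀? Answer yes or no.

reject H₀: no

Exact binomial: n=19, k=2, p₀=2/5=0.4000
P(X≥2) from Σ C(n,i)·p₀^i·(1−p₀)^(n−i)
p-value (one-sided, H₁ greater) = 0.99917
At α=0.1: p ≥ α → fail to reject H₀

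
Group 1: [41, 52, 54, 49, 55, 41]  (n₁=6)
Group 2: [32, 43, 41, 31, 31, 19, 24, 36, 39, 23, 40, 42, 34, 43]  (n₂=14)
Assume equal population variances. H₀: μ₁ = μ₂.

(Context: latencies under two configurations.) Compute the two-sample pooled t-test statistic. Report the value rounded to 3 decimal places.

test statistic = 3.983

x̄₁=48.667, s₁=6.282, n₁=6
x̄₂=34.143, s₂=7.882, n₂=14
s_p² = [5·6.282² + 13·7.882²]/18 = 55.8360
SE = √(s_p²·(1/6+1/14)) = 3.6461
t = (48.667−34.143)/3.6461 = 3.9833
df = 18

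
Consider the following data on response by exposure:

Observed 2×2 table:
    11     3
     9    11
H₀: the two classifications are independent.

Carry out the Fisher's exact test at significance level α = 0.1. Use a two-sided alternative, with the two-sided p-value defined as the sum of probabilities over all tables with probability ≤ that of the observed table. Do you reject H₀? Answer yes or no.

reject H₀: yes

Margins: r₁=14, r₂=20, c₁=20, c₂=14, n=34
p_obs = C(14,11)·C(20,9)/C(34,20); sum pmf over tables with pmf ≤ p_obs
p-value (two-sided) = 0.07906
At α=0.1: p < α → reject H₀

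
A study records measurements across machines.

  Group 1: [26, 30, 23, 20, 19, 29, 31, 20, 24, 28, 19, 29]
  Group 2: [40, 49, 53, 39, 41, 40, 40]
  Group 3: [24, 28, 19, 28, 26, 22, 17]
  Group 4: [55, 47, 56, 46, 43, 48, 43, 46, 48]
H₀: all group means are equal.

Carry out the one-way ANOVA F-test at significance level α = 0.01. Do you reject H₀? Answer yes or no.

Group means [24.83, 43.14, 23.43, 48.00], grand mean 34.171
SSB = Σnᵢ(x̄ᵢ−x̄)² = 4138.733; SSW = ΣΣ(x−x̄ᵢ)² = 696.238
MSB = 4138.733/3 = 1379.5778; MSW = 696.238/31 = 22.4593
F = MSB/MSW = 61.4257
df = (3, 31)
p-value (upper-tail) = 0.00000
At α=0.01: p < α → reject H₀

reject H₀: yes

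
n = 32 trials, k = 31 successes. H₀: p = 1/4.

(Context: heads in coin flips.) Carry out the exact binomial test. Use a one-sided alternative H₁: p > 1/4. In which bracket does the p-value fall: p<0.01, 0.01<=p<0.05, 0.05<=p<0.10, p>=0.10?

p-value bracket: p<0.01

Exact binomial: n=32, k=31, p₀=1/4=0.2500
P(X≥31) from Σ C(n,i)·p₀^i·(1−p₀)^(n−i)
p-value (one-sided, H₁ greater) = 0.00000
→ bracket: p<0.01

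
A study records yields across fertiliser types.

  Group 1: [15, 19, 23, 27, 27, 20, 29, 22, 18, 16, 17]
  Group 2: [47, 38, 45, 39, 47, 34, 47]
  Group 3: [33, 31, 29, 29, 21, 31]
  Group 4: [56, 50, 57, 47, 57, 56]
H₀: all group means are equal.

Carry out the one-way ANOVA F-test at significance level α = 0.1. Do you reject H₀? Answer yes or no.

reject H₀: yes

Group means [21.18, 42.43, 29.00, 53.83], grand mean 34.233
SSB = Σnᵢ(x̄ᵢ−x̄)² = 4813.183; SSW = ΣΣ(x−x̄ᵢ)² = 582.184
MSB = 4813.183/3 = 1604.3942; MSW = 582.184/26 = 22.3917
F = MSB/MSW = 71.6513
df = (3, 26)
p-value (upper-tail) = 0.00000
At α=0.1: p < α → reject H₀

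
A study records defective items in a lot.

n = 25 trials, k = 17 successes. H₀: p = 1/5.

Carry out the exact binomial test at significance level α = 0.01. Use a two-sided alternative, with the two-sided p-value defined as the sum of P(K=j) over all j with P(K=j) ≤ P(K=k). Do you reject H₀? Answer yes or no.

reject H₀: yes

Exact binomial: n=25, k=17, p₀=1/5=0.2000
P(X=j) = C(n,j)·p₀^j·(1−p₀)^(n−j); p = Σ P(X=j) over j with P(X=j) ≤ P(X=17)
p-value (two-sided) = 0.00000
At α=0.01: p < α → reject H₀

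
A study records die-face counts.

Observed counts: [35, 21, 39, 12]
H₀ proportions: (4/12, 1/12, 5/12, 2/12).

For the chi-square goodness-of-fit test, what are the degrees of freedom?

df = k − 1 = 4 − 1 = 3

degrees of freedom = 3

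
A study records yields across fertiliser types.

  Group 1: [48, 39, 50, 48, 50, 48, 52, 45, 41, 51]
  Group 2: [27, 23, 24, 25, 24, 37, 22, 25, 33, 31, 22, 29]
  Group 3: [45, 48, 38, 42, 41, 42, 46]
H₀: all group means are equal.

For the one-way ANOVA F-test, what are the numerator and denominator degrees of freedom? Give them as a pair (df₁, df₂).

k = 3 groups, N = 29 total
df = (k−1, N−k) = (3−1, 29−3) = (2, 26)

degrees of freedom = [2, 26]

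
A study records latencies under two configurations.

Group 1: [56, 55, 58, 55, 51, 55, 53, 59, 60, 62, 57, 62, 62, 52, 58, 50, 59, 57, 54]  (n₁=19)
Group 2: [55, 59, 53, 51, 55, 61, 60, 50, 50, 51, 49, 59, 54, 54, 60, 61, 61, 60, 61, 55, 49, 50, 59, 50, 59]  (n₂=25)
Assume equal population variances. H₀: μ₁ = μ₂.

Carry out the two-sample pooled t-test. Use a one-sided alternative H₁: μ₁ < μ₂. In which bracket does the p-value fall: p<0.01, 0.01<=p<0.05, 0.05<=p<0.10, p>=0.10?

p-value bracket: p>=0.10

x̄₁=56.579, s₁=3.641, n₁=19
x̄₂=55.440, s₂=4.510, n₂=25
s_p² = [18·3.641² + 24·4.510²]/42 = 17.3046
SE = √(s_p²·(1/19+1/25)) = 1.2661
t = (56.579−55.440)/1.2661 = 0.8996
df = 42
p-value (one-sided, H₁ less) = 0.81327
→ bracket: p>=0.10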